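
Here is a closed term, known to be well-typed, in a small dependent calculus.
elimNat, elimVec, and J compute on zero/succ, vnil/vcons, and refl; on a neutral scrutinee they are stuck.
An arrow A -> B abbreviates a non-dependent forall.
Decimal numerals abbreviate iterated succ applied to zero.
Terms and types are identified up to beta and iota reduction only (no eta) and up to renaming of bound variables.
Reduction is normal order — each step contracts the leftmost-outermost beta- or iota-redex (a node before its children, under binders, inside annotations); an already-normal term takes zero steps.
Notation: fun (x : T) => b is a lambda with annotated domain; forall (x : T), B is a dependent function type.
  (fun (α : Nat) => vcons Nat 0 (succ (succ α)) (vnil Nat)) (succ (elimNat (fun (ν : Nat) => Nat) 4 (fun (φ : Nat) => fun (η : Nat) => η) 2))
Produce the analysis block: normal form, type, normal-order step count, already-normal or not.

resulting normal form:
  vcons Nat 0 7 (vnil Nat)
type:
  Vec Nat 1
steps to reach normal form (normal order): 8
term was already normal: no
first redex: a beta-redex


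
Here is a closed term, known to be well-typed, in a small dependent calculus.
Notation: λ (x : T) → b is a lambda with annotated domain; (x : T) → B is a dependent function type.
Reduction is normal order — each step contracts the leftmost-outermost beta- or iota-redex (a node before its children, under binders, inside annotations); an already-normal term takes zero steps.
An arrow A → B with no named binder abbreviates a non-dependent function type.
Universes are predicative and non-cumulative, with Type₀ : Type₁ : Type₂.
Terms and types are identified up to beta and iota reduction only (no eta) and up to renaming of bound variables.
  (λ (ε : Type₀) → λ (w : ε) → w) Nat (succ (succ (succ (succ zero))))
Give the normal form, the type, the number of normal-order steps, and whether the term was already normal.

normal form:
  succ (succ (succ (succ zero)))
inferred type:
  Nat
normal-order step count: 2
already normal: no
first redex: a beta-redex


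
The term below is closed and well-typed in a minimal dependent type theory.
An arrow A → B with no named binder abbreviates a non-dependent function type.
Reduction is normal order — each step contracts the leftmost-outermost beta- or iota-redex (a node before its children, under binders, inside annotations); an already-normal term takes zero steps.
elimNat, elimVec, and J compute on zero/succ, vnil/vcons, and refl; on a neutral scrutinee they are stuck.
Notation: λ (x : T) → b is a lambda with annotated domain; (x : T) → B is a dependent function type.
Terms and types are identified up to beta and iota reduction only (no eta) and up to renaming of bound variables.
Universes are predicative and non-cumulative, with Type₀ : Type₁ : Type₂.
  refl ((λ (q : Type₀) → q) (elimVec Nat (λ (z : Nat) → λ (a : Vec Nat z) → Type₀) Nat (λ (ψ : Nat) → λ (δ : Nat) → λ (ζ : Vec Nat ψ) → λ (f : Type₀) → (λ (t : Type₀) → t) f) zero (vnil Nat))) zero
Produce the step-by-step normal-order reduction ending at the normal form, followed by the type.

normal-order reduction:
  refl ((λ (q : Type₀) → q) (elimVec Nat (λ (z : Nat) → λ (a : Vec Nat z) → Type₀) Nat (λ (ψ : Nat) → λ (δ : Nat) → λ (ζ : Vec Nat ψ) → λ (f : Type₀) → (λ (t : Type₀) → t) f) zero (vnil Nat))) zero
  ~> refl (elimVec Nat (λ (q : Nat) → λ (z : Vec Nat q) → Type₀) Nat (λ (a : Nat) → λ (ψ : Nat) → λ (δ : Vec Nat a) → λ (ζ : Type₀) → (λ (f : Type₀) → f) ζ) zero (vnil Nat)) zero
  ~> refl Nat zero
inferred type:
  Eq Nat zero zero


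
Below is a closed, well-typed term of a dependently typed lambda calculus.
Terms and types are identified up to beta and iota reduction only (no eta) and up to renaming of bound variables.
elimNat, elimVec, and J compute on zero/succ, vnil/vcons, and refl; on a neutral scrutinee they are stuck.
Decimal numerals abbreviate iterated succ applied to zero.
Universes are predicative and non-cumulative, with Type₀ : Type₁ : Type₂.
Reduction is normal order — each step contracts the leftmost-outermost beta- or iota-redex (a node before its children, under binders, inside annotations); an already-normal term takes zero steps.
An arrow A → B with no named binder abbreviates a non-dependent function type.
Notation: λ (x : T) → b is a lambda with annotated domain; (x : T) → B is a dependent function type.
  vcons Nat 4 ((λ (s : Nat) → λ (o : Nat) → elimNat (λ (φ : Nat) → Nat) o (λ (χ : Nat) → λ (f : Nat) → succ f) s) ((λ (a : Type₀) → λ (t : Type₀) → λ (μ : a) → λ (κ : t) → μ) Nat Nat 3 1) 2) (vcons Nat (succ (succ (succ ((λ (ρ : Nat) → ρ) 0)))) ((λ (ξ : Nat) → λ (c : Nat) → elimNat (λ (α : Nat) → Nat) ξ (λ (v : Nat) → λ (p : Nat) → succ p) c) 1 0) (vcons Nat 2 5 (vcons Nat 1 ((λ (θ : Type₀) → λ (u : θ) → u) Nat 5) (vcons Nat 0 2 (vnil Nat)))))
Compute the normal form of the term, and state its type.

resulting normal form:
  vcons Nat 4 5 (vcons Nat 3 1 (vcons Nat 2 5 (vcons Nat 1 5 (vcons Nat 0 2 (vnil Nat)))))
the term's type:
  Vec Nat 5
observation: 22 normal-order steps normalize the term, beginning with a beta-redex.


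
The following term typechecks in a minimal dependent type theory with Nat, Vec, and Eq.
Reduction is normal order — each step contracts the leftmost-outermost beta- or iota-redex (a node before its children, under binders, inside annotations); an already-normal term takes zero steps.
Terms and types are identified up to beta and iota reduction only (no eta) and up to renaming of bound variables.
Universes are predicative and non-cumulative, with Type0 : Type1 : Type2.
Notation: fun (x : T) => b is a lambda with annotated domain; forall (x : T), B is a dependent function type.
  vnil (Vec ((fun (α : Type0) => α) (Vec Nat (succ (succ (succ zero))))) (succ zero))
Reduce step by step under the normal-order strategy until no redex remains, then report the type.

normal-order reduction:
  vnil (Vec ((fun (α : Type0) => α) (Vec Nat (succ (succ (succ zero))))) (succ zero))
  ~> vnil (Vec (Vec Nat (succ (succ (succ zero)))) (succ zero))
inferred type:
  Vec (Vec (Vec Nat (succ (succ (succ zero)))) (succ zero)) zero


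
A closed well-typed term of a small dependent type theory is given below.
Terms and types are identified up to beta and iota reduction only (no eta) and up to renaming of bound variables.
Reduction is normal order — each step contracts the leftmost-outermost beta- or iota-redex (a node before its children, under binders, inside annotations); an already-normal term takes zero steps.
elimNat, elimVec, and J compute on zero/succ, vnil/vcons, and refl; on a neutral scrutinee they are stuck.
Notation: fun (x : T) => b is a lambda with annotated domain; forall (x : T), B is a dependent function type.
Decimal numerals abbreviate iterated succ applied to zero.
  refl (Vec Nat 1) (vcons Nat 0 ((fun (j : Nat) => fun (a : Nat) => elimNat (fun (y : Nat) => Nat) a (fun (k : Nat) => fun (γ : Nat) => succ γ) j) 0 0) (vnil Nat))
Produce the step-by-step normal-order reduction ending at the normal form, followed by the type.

normal-order reduction:
  refl (Vec Nat 1) (vcons Nat 0 ((fun (j : Nat) => fun (a : Nat) => elimNat (fun (y : Nat) => Nat) a (fun (k : Nat) => fun (γ : Nat) => succ γ) j) 0 0) (vnil Nat))
  ~> refl (Vec Nat 1) (vcons Nat 0 ((fun (j : Nat) => elimNat (fun (a : Nat) => Nat) j (fun (y : Nat) => fun (k : Nat) => succ k) 0) 0) (vnil Nat))
  ~> refl (Vec Nat 1) (vcons Nat 0 (elimNat (fun (j : Nat) => Nat) 0 (fun (a : Nat) => fun (y : Nat) => succ y) 0) (vnil Nat))
  ~> refl (Vec Nat 1) (vcons Nat 0 0 (vnil Nat))
inferred type:
  Eq (Vec Nat 1) (vcons Nat 0 0 (vnil Nat)) (vcons Nat 0 0 (vnil Nat))


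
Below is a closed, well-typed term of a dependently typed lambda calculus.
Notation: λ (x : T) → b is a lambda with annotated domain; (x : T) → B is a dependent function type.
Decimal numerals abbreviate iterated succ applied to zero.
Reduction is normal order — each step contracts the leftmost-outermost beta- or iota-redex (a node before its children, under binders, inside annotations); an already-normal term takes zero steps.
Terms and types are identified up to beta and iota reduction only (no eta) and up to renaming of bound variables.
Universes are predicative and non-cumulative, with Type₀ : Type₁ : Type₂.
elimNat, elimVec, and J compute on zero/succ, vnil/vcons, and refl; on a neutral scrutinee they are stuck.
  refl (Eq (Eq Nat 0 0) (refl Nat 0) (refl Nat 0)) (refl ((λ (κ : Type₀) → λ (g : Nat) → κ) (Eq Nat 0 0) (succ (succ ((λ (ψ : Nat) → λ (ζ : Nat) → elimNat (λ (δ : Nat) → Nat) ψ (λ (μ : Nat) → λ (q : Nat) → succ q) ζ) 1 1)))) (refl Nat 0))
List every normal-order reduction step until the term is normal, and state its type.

normal-order reduction sequence:
  refl (Eq (Eq Nat 0 0) (refl Nat 0) (refl Nat 0)) (refl ((λ (κ : Type₀) → λ (g : Nat) → κ) (Eq Nat 0 0) (succ (succ ((λ (ψ : Nat) → λ (ζ : Nat) → elimNat (λ (δ : Nat) → Nat) ψ (λ (μ : Nat) → λ (q : Nat) → succ q) ζ) 1 1)))) (refl Nat 0))
  ~> refl (Eq (Eq Nat 0 0) (refl Nat 0) (refl Nat 0)) (refl ((λ (κ : Nat) → Eq Nat 0 0) (succ (succ ((λ (g : Nat) → λ (ψ : Nat) → elimNat (λ (ζ : Nat) → Nat) g (λ (δ : Nat) → λ (μ : Nat) → succ μ) ψ) 1 1)))) (refl Nat 0))
  ~> refl (Eq (Eq Nat 0 0) (refl Nat 0) (refl Nat 0)) (refl (Eq Nat 0 0) (refl Nat 0))
inferred type:
  Eq (Eq (Eq Nat 0 0) (refl Nat 0) (refl Nat 0)) (refl (Eq Nat 0 0) (refl Nat 0)) (refl (Eq Nat 0 0) (refl Nat 0))


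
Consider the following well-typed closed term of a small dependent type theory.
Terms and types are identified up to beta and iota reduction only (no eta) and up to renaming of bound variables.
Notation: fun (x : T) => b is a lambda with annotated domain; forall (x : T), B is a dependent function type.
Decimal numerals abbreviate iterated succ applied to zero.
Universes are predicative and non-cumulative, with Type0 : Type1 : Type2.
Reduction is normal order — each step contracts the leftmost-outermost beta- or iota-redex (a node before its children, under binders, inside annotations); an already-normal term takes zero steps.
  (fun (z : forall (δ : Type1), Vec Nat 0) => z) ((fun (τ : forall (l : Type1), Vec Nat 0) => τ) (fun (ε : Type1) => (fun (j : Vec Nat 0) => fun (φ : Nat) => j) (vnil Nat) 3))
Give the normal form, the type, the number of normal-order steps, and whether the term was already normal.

resulting normal form:
  fun (z : Type1) => vnil Nat
the term's type:
  forall (z : Type1), Vec Nat 0
reduction steps (normal order): 4
started in normal form: no
first redex: a beta-redex


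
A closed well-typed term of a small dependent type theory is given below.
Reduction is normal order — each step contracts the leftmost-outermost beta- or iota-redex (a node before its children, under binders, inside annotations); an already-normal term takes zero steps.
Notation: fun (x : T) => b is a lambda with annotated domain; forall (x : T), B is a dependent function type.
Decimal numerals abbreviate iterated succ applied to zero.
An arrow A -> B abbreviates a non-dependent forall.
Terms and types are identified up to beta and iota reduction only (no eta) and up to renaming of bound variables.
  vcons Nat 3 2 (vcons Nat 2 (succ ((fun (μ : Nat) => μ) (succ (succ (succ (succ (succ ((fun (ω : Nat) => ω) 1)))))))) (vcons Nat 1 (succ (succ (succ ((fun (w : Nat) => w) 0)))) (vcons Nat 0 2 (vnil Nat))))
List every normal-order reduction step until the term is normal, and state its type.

normal-order reduction:
  vcons Nat 3 2 (vcons Nat 2 (succ ((fun (μ : Nat) => μ) (succ (succ (succ (succ (succ ((fun (ω : Nat) => ω) 1)))))))) (vcons Nat 1 (succ (succ (succ ((fun (w : Nat) => w) 0)))) (vcons Nat 0 2 (vnil Nat))))
  ~> vcons Nat 3 2 (vcons Nat 2 (succ (succ (succ (succ (succ (succ ((fun (μ : Nat) => μ) 1))))))) (vcons Nat 1 (succ (succ (succ ((fun (ω : Nat) => ω) 0)))) (vcons Nat 0 2 (vnil Nat))))
  ~> vcons Nat 3 2 (vcons Nat 2 7 (vcons Nat 1 (succ (succ (succ ((fun (μ : Nat) => μ) 0)))) (vcons Nat 0 2 (vnil Nat))))
  ~> vcons Nat 3 2 (vcons Nat 2 7 (vcons Nat 1 3 (vcons Nat 0 2 (vnil Nat))))
the term's type:
  Vec Nat 4


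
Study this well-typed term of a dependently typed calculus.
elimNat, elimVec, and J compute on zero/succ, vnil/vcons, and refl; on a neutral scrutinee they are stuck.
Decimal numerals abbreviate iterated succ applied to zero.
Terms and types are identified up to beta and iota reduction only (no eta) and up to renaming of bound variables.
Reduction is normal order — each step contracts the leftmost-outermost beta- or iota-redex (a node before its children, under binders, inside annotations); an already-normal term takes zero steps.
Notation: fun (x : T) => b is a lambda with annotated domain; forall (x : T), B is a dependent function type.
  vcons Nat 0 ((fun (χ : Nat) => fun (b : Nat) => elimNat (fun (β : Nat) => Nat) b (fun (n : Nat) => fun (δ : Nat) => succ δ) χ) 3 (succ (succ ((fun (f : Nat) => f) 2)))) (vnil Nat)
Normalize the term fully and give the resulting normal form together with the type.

reduced normal form:
  vcons Nat 0 7 (vnil Nat)
type:
  Vec Nat 1
observation: reduction starts at a beta-redex, and 13 normal-order steps reach the normal form.


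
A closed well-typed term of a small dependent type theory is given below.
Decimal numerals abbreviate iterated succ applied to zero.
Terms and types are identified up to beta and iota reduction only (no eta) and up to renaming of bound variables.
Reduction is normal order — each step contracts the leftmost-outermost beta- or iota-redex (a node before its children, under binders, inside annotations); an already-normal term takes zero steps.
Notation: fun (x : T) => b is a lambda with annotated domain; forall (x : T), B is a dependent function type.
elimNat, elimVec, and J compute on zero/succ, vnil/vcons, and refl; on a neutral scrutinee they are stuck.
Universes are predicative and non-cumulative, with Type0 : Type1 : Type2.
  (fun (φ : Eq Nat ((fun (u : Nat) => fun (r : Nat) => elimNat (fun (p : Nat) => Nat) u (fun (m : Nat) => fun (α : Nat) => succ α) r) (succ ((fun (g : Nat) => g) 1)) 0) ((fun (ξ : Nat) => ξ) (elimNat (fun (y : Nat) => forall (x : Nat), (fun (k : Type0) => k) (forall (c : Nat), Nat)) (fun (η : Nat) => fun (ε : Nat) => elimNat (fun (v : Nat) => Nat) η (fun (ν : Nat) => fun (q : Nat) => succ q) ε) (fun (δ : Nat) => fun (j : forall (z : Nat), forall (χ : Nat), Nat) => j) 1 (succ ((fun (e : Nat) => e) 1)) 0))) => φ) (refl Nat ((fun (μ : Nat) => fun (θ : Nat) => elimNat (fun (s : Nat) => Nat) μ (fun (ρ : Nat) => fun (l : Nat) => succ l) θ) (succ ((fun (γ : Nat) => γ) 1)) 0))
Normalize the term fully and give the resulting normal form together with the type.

normal form:
  refl Nat 2
inferred type:
  Eq Nat 2 2


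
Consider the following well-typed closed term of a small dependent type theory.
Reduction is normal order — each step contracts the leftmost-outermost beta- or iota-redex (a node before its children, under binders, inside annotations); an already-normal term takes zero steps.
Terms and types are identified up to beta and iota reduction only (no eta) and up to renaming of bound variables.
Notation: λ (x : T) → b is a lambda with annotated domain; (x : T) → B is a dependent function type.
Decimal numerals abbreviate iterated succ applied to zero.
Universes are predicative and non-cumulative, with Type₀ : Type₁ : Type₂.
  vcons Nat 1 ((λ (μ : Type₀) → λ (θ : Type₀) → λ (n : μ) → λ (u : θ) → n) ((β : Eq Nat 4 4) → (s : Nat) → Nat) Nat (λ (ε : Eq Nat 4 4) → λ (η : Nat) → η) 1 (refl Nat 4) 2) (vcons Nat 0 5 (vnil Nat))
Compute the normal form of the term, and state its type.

resulting normal form:
  vcons Nat 1 2 (vcons Nat 0 5 (vnil Nat))
type:
  Vec Nat 2
observation: normalization takes exactly 6 steps under the normal-order strategy.


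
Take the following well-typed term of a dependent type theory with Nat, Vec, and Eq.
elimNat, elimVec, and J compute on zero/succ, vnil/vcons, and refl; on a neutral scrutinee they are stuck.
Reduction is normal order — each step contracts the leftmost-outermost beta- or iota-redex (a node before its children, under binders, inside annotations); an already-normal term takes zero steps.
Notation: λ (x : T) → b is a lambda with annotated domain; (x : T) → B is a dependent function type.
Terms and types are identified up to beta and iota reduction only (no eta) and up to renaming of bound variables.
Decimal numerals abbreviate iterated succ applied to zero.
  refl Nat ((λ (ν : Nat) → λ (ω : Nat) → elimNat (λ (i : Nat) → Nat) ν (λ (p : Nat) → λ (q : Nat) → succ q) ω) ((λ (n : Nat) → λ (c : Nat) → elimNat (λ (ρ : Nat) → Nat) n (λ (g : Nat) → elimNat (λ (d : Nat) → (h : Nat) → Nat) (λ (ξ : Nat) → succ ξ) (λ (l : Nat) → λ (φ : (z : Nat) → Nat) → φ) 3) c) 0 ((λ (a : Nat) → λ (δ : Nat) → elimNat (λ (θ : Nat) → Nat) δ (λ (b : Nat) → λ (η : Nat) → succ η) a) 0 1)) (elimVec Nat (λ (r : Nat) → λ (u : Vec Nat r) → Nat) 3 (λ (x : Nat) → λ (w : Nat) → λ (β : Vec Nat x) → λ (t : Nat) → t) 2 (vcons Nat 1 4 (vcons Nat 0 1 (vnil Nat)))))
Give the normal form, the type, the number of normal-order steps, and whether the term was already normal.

reduced normal form:
  refl Nat 4
type:
  Eq Nat 4 4
steps to reach normal form (normal order): 42
term was already normal: no
first contracted redex: a beta-redex


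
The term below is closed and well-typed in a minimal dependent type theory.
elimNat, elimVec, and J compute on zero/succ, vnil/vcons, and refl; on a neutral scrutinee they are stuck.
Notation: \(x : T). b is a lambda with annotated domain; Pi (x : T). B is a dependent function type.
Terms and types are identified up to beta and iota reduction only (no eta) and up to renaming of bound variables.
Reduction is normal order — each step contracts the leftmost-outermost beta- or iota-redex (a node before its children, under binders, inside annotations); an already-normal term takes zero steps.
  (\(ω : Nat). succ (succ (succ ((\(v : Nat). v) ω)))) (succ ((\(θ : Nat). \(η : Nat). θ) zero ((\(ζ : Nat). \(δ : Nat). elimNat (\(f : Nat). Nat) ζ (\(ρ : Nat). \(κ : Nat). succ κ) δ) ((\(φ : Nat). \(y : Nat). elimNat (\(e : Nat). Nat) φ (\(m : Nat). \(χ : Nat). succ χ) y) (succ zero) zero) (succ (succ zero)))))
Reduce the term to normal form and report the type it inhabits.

resulting normal form:
  succ (succ (succ (succ zero)))
the term's type:
  Nat
observation: the first redex contracted is a beta-redex; the normal form is reached in 4 normal-order steps.


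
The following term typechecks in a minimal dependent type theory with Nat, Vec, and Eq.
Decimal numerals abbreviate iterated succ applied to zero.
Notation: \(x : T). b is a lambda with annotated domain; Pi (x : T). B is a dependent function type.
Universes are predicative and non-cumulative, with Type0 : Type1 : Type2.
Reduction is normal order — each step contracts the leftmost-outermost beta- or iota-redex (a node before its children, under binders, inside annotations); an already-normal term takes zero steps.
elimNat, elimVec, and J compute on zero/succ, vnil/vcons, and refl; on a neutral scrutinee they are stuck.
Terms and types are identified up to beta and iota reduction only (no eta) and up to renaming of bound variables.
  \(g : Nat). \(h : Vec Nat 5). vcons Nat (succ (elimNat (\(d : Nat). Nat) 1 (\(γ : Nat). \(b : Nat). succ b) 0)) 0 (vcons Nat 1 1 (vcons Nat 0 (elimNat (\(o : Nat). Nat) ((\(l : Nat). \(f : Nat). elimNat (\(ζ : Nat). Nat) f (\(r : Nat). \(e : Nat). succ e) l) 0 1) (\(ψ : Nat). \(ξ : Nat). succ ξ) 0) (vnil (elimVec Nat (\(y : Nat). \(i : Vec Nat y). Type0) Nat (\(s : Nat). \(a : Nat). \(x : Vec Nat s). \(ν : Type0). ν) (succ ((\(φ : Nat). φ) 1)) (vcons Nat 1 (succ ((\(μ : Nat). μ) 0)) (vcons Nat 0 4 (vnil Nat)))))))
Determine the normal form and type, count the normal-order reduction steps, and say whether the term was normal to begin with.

resulting normal form:
  \(g : Nat). \(h : Vec Nat 5). vcons Nat 2 0 (vcons Nat 1 1 (vcons Nat 0 1 (vnil Nat)))
inferred type:
  Pi (g : Nat). Pi (h : Vec Nat 5). Vec Nat 3
reduction steps (normal order): 16
started in normal form: no
first redex: an elimNat iota-redex


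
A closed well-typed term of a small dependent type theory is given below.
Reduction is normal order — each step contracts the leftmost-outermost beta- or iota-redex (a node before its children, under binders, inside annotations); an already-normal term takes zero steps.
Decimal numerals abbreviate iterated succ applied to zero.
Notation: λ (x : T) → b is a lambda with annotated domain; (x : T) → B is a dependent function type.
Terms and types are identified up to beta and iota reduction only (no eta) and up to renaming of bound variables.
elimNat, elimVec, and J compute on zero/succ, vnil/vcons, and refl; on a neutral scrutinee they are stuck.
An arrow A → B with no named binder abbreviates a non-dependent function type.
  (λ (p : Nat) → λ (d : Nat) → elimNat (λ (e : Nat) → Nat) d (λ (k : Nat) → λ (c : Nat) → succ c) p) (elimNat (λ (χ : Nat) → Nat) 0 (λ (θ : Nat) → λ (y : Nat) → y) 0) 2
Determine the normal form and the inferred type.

resulting normal form:
  2
type:
  Nat
observation: reduction starts at a beta-redex, and 4 normal-order steps reach the normal form.


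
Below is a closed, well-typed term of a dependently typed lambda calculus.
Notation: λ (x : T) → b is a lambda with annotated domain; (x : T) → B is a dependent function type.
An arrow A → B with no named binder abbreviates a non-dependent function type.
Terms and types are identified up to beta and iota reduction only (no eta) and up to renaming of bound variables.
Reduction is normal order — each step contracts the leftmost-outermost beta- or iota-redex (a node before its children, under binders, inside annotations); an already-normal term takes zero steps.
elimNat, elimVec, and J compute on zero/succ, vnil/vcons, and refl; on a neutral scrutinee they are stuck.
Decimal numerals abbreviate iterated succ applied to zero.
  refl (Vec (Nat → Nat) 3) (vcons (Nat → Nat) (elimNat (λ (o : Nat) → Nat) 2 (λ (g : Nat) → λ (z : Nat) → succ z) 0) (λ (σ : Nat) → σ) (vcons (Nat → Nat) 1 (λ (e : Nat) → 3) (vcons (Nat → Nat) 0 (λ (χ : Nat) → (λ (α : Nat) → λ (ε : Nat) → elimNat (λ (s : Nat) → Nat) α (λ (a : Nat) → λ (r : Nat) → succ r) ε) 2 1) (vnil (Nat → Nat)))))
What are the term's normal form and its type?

resulting normal form:
  refl (Vec (Nat → Nat) 3) (vcons (Nat → Nat) 2 (λ (o : Nat) → o) (vcons (Nat → Nat) 1 (λ (g : Nat) → 3) (vcons (Nat → Nat) 0 (λ (z : Nat) → 3) (vnil (Nat → Nat)))))
inferred type:
  Eq (Vec (Nat → Nat) 3) (vcons (Nat → Nat) 2 (λ (o : Nat) → o) (vcons (Nat → Nat) 1 (λ (g : Nat) → 3) (vcons (Nat → Nat) 0 (λ (z : Nat) → 3) (vnil (Nat → Nat))))) (vcons (Nat → Nat) 2 (λ (σ : Nat) → σ) (vcons (Nat → Nat) 1 (λ (e : Nat) → 3) (vcons (Nat → Nat) 0 (λ (χ : Nat) → 3) (vnil (Nat → Nat)))))
observation: reduction starts at an elimNat iota-redex, and 7 normal-order steps reach the normal form.


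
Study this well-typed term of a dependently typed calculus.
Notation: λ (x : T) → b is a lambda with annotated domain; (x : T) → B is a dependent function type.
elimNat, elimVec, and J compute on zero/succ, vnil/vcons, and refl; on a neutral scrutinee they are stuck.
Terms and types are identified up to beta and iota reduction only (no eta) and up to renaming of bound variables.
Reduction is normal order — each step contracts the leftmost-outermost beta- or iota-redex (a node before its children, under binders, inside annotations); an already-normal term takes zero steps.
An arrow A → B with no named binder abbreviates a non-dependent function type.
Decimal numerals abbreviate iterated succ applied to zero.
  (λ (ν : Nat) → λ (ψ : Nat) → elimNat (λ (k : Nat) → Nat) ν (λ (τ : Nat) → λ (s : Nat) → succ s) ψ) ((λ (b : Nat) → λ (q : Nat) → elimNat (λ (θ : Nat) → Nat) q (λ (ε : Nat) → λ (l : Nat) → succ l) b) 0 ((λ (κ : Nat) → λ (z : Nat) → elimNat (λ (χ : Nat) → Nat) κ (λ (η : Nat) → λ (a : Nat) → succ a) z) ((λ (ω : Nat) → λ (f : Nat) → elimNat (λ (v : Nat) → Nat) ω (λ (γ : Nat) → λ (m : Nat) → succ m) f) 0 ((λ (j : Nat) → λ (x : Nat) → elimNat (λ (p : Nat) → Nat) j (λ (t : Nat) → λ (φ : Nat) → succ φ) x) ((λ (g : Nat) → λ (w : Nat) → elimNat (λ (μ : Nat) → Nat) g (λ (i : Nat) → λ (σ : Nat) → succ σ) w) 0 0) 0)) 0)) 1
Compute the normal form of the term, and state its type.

reduced normal form:
  1
inferred type:
  Nat
observation: the leftmost-outermost redex is a beta-redex, and normalization takes 21 steps.


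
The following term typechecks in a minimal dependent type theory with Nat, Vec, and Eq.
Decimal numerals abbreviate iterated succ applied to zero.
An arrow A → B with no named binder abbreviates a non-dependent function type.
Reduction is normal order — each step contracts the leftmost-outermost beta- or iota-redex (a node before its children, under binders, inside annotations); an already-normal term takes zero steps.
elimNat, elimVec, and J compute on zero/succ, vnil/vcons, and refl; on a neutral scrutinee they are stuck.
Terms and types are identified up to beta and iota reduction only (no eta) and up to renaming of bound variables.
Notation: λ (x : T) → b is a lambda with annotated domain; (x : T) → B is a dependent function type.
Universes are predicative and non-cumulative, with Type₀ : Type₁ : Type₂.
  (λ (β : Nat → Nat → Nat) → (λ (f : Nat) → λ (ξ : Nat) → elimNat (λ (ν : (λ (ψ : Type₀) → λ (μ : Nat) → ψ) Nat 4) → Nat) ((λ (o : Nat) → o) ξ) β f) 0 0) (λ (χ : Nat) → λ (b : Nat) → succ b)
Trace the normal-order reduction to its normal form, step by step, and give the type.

reduction (normal order):
  (λ (β : Nat → Nat → Nat) → (λ (f : Nat) → λ (ξ : Nat) → elimNat (λ (ν : (λ (ψ : Type₀) → λ (μ : Nat) → ψ) Nat 4) → Nat) ((λ (o : Nat) → o) ξ) β f) 0 0) (λ (χ : Nat) → λ (b : Nat) → succ b)
  ~> (λ (β : Nat) → λ (f : Nat) → elimNat (λ (ξ : (λ (ν : Type₀) → λ (ψ : Nat) → ν) Nat 4) → Nat) ((λ (μ : Nat) → μ) f) (λ (o : Nat) → λ (χ : Nat) → succ χ) β) 0 0
  ~> (λ (β : Nat) → elimNat (λ (f : (λ (ξ : Type₀) → λ (ν : Nat) → ξ) Nat 4) → Nat) ((λ (ψ : Nat) → ψ) β) (λ (μ : Nat) → λ (o : Nat) → succ o) 0) 0
  ~> elimNat (λ (β : (λ (f : Type₀) → λ (ξ : Nat) → f) Nat 4) → Nat) ((λ (ν : Nat) → ν) 0) (λ (ψ : Nat) → λ (μ : Nat) → succ μ) 0
  ~> (λ (β : Nat) → β) 0
  ~> 0
inferred type:
  Nat


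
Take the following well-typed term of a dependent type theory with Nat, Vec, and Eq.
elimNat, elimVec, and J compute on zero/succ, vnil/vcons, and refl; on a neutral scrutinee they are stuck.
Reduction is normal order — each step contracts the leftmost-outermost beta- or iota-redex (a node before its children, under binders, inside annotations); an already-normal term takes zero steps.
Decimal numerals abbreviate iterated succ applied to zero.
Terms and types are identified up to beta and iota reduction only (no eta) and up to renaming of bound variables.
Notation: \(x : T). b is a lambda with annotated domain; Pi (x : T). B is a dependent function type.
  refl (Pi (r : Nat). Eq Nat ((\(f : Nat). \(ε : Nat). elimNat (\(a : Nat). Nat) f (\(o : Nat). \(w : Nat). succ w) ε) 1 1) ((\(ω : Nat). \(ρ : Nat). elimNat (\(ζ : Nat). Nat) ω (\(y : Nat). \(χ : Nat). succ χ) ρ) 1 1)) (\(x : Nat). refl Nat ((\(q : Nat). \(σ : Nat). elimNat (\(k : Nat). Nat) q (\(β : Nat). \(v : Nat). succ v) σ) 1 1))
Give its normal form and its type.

normal form:
  refl (Pi (r : Nat). Eq Nat 2 2) (\(f : Nat). refl Nat 2)
inferred type:
  Eq (Pi (r : Nat). Eq Nat 2 2) (\(f : Nat). refl Nat 2) (\(ε : Nat). refl Nat 2)
observation: the leftmost-outermost redex is a beta-redex, and normalization takes 18 steps.


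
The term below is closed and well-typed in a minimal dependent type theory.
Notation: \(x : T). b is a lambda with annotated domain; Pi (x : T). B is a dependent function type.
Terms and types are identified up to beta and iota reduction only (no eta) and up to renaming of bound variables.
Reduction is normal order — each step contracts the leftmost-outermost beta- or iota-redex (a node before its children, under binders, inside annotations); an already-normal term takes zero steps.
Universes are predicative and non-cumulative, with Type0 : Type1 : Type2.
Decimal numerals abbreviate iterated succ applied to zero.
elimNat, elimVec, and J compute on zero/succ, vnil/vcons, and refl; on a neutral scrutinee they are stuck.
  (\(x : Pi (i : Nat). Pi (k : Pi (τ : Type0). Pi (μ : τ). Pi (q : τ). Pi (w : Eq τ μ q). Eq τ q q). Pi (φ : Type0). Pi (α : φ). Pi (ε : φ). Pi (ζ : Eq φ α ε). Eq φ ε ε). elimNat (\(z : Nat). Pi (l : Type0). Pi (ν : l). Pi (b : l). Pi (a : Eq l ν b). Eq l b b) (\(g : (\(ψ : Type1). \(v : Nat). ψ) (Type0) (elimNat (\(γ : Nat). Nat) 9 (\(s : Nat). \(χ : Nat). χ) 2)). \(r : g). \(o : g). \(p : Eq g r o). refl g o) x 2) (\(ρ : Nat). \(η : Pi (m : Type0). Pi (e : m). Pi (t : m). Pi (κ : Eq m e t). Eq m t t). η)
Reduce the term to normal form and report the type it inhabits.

normal form:
  \(x : Type0). \(i : x). \(k : x). \(τ : Eq x i k). refl x k
inferred type:
  Pi (x : Type0). Pi (i : x). Pi (k : x). Pi (τ : Eq x i k). Eq x k k
observation: contracting a beta-redex first, the term normalizes in 10 steps.


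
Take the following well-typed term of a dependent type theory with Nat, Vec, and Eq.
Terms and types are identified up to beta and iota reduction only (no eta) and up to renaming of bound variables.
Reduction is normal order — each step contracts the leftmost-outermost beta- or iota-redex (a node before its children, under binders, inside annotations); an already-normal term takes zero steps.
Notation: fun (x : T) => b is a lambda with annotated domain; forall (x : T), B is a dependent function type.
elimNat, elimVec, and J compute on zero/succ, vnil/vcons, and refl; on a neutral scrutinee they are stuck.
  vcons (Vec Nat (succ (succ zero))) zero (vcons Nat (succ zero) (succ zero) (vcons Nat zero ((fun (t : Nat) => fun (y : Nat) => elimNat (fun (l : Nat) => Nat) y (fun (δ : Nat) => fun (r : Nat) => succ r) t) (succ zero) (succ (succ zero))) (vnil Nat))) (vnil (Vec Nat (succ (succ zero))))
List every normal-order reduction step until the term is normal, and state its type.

normal-order reduction:
  vcons (Vec Nat (succ (succ zero))) zero (vcons Nat (succ zero) (succ zero) (vcons Nat zero ((fun (t : Nat) => fun (y : Nat) => elimNat (fun (l : Nat) => Nat) y (fun (δ : Nat) => fun (r : Nat) => succ r) t) (succ zero) (succ (succ zero))) (vnil Nat))) (vnil (Vec Nat (succ (succ zero))))
  ~> vcons (Vec Nat (succ (succ zero))) zero (vcons Nat (succ zero) (succ zero) (vcons Nat zero ((fun (t : Nat) => elimNat (fun (y : Nat) => Nat) t (fun (l : Nat) => fun (δ : Nat) => succ δ) (succ zero)) (succ (succ zero))) (vnil Nat))) (vnil (Vec Nat (succ (succ zero))))
  ~> vcons (Vec Nat (succ (succ zero))) zero (vcons Nat (succ zero) (succ zero) (vcons Nat zero (elimNat (fun (t : Nat) => Nat) (succ (succ zero)) (fun (y : Nat) => fun (l : Nat) => succ l) (succ zero)) (vnil Nat))) (vnil (Vec Nat (succ (succ zero))))
  ~> vcons (Vec Nat (succ (succ zero))) zero (vcons Nat (succ zero) (succ zero) (vcons Nat zero ((fun (t : Nat) => fun (y : Nat) => succ y) zero (elimNat (fun (l : Nat) => Nat) (succ (succ zero)) (fun (δ : Nat) => fun (r : Nat) => succ r) zero)) (vnil Nat))) (vnil (Vec Nat (succ (succ zero))))
  ~> vcons (Vec Nat (succ (succ zero))) zero (vcons Nat (succ zero) (succ zero) (vcons Nat zero ((fun (t : Nat) => succ t) (elimNat (fun (y : Nat) => Nat) (succ (succ zero)) (fun (l : Nat) => fun (δ : Nat) => succ δ) zero)) (vnil Nat))) (vnil (Vec Nat (succ (succ zero))))
  ~> vcons (Vec Nat (succ (succ zero))) zero (vcons Nat (succ zero) (succ zero) (vcons Nat zero (succ (elimNat (fun (t : Nat) => Nat) (succ (succ zero)) (fun (y : Nat) => fun (l : Nat) => succ l) zero)) (vnil Nat))) (vnil (Vec Nat (succ (succ zero))))
  ~> vcons (Vec Nat (succ (succ zero))) zero (vcons Nat (succ zero) (succ zero) (vcons Nat zero (succ (succ (succ zero))) (vnil Nat))) (vnil (Vec Nat (succ (succ zero))))
the term's type:
  Vec (Vec Nat (succ (succ zero))) (succ zero)


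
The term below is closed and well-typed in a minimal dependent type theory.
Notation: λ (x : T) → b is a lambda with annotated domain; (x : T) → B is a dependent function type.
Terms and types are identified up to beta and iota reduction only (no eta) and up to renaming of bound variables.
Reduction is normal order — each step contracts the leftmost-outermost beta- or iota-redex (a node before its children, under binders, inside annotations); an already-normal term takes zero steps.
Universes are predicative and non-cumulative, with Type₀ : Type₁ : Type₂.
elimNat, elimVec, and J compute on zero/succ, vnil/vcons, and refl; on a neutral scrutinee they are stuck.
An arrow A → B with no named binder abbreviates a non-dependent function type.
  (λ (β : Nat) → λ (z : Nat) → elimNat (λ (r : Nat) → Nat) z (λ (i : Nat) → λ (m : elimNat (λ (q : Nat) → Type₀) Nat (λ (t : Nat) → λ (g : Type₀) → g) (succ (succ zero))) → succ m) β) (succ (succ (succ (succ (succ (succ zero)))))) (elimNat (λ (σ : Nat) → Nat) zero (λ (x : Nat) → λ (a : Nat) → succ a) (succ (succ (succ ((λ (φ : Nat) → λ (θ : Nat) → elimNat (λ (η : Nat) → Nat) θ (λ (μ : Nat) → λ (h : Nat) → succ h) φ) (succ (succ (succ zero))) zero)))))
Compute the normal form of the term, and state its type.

reduced normal form:
  succ (succ (succ (succ (succ (succ (succ (succ (succ (succ (succ (succ zero)))))))))))
the term's type:
  Nat
observation: contracting a beta-redex first, the term normalizes in 52 steps.


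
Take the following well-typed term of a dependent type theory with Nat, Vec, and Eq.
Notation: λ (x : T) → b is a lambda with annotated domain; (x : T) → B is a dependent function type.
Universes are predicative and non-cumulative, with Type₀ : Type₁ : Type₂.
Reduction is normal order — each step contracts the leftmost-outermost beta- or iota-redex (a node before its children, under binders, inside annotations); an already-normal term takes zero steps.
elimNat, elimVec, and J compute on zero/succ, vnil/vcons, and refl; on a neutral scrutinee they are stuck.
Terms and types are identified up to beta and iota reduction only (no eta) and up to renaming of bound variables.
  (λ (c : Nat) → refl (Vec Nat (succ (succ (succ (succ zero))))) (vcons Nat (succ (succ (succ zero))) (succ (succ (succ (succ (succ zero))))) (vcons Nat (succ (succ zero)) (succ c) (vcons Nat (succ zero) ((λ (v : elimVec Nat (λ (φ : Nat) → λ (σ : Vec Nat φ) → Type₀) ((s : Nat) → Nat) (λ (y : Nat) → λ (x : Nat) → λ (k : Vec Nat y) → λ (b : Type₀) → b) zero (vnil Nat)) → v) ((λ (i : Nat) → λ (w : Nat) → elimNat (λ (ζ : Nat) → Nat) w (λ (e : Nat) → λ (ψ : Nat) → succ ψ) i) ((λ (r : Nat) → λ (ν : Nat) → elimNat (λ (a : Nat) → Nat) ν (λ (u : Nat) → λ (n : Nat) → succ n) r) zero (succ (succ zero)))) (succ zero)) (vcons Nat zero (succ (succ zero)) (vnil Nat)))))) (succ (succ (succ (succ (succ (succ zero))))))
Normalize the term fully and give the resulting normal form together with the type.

normal form:
  refl (Vec Nat (succ (succ (succ (succ zero))))) (vcons Nat (succ (succ (succ zero))) (succ (succ (succ (succ (succ zero))))) (vcons Nat (succ (succ zero)) (succ (succ (succ (succ (succ (succ (succ zero))))))) (vcons Nat (succ zero) (succ (succ (succ zero))) (vcons Nat zero (succ (succ zero)) (vnil Nat)))))
inferred type:
  Eq (Vec Nat (succ (succ (succ (succ zero))))) (vcons Nat (succ (succ (succ zero))) (succ (succ (succ (succ (succ zero))))) (vcons Nat (succ (succ zero)) (succ (succ (succ (succ (succ (succ (succ zero))))))) (vcons Nat (succ zero) (succ (succ (succ zero))) (vcons Nat zero (succ (succ zero)) (vnil Nat))))) (vcons Nat (succ (succ (succ zero))) (succ (succ (succ (succ (succ zero))))) (vcons Nat (succ (succ zero)) (succ (succ (succ (succ (succ (succ (succ zero))))))) (vcons Nat (succ zero) (succ (succ (succ zero))) (vcons Nat zero (succ (succ zero)) (vnil Nat)))))
observation: normalization takes exactly 14 steps under the normal-order strategy.


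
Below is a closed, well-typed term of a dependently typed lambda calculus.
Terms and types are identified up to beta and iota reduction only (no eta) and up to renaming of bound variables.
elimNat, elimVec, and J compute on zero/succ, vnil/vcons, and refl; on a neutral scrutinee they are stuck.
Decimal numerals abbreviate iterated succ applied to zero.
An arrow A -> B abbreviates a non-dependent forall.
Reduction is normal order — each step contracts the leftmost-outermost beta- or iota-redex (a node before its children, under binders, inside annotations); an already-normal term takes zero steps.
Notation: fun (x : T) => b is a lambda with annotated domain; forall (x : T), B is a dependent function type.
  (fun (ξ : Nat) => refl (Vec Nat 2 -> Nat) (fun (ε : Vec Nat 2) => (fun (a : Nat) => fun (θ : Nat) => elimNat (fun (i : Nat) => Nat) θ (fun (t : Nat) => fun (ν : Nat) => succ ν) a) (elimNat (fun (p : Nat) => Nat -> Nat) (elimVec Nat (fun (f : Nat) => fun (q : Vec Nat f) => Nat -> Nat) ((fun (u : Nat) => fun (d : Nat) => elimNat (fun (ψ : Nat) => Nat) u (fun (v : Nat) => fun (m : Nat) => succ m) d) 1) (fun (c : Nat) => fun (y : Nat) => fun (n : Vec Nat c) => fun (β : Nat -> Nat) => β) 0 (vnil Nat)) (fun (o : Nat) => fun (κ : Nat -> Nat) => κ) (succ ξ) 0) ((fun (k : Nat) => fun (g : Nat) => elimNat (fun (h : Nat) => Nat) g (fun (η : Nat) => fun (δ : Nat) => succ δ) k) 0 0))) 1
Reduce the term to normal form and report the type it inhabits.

resulting normal form:
  refl (Vec Nat 2 -> Nat) (fun (ξ : Vec Nat 2) => 1)
inferred type:
  Eq (Vec Nat 2 -> Nat) (fun (ξ : Vec Nat 2) => 1) (fun (ε : Vec Nat 2) => 1)


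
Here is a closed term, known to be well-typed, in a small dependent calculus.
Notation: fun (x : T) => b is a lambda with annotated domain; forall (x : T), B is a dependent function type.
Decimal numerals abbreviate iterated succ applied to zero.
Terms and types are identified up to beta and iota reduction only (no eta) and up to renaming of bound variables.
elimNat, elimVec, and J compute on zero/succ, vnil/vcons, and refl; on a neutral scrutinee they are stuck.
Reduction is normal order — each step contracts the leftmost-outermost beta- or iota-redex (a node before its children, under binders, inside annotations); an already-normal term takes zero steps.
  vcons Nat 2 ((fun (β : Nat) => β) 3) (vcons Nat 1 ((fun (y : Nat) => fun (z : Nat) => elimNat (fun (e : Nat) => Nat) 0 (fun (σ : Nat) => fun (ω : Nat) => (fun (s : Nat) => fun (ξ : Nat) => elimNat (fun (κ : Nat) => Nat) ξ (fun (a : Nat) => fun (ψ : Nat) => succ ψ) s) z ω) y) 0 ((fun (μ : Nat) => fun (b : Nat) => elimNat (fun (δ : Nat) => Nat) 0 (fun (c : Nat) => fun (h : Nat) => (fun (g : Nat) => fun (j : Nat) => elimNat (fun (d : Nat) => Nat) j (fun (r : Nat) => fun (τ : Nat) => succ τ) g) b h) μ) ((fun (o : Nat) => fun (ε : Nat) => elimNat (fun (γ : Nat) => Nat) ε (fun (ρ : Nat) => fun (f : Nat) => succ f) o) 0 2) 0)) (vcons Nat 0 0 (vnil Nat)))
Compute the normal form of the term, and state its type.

resulting normal form:
  vcons Nat 2 3 (vcons Nat 1 0 (vcons Nat 0 0 (vnil Nat)))
inferred type:
  Vec Nat 3


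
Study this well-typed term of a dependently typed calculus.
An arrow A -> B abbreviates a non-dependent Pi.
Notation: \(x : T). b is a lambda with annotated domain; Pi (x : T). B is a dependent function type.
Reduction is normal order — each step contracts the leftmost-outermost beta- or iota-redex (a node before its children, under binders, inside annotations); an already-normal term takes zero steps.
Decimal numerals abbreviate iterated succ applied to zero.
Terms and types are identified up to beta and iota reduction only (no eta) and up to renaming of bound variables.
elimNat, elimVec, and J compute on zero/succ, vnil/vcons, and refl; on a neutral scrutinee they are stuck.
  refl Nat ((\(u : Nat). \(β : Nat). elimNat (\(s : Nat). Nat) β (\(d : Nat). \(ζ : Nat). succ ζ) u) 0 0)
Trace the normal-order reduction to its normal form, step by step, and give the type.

normal-order reduction:
  refl Nat ((\(u : Nat). \(β : Nat). elimNat (\(s : Nat). Nat) β (\(d : Nat). \(ζ : Nat). succ ζ) u) 0 0)
  ~> refl Nat ((\(u : Nat). elimNat (\(β : Nat). Nat) u (\(s : Nat). \(d : Nat). succ d) 0) 0)
  ~> refl Nat (elimNat (\(u : Nat). Nat) 0 (\(β : Nat). \(s : Nat). succ s) 0)
  ~> refl Nat 0
the term's type:
  Eq Nat 0 0
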